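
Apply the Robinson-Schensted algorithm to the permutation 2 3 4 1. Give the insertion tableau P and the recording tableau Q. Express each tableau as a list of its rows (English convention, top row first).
P = [[1, 3, 4], [2]], Q = [[1, 2, 3], [4]]

Insert each entry of the permutation into P by Schensted row insertion, recording in Q the position of each new cell.

After inserting 2: P = [[2]].
After inserting 3: P = [[2, 3]].
After inserting 4: P = [[2, 3, 4]].
After inserting 1: P = [[1, 3, 4], [2]].

So P = [[1, 3, 4], [2]], Q = [[1, 2, 3], [4]].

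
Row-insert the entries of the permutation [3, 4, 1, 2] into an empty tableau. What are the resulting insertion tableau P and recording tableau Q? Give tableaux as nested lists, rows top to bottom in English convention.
Insert each entry of the permutation into P by Schensted row insertion, recording in Q the position of each new cell.

Insert 3: appended to row 1. P = [[3]].
Insert 4: appended to row 1. P = [[3, 4]].
Insert 1: 1 bumps 3 from row 1; 3 starts row 2. P = [[1, 4], [3]].
Insert 2: 2 bumps 4 from row 1; 4 appends to row 2. P = [[1, 2], [3, 4]].

So P = [[1, 2], [3, 4]], Q = [[1, 2], [3, 4]].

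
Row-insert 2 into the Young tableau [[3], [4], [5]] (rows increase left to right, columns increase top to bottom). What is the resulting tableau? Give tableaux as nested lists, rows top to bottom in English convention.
In row 1, 2 replaces 3 (the leftmost entry greater than 2); 3 is bumped to row 2. In row 2, 3 replaces 4 (the leftmost entry greater than 3); 4 is bumped to row 3. In row 3, 4 replaces 5 (the leftmost entry greater than 4); 5 is bumped to row 4. 5 starts a new row 4. The new tableau is [[2], [3], [4], [5]].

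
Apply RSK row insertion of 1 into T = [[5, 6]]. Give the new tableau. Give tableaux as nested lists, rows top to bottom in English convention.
[[1, 6], [5]]

In row 1, 1 replaces 5 (the leftmost entry greater than 1); 5 is bumped to row 2. 5 starts a new row 2. The new tableau is [[1, 6], [5]].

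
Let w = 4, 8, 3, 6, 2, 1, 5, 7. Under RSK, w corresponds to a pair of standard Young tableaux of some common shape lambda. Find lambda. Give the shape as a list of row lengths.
Row-insert each entry into an empty tableau.

After inserting 4: P = [[4]].
After inserting 8: P = [[4, 8]].
After inserting 3: P = [[3, 8], [4]].
After inserting 6: P = [[3, 6], [4, 8]].
After inserting 2: P = [[2, 6], [3, 8], [4]].
After inserting 1: P = [[1, 6], [2, 8], [3], [4]].
After inserting 5: P = [[1, 5], [2, 6], [3, 8], [4]].
After inserting 7: P = [[1, 5, 7], [2, 6], [3, 8], [4]].

The final insertion tableau P = [[1, 5, 7], [2, 6], [3, 8], [4]] has shape [3, 2, 2, 1].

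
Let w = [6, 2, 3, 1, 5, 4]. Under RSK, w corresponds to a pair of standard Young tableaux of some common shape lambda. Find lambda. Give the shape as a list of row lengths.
Row-insert each entry into an empty tableau.

After inserting 6: P = [[6]].
After inserting 2: P = [[2], [6]].
After inserting 3: P = [[2, 3], [6]].
After inserting 1: P = [[1, 3], [2], [6]].
After inserting 5: P = [[1, 3, 5], [2], [6]].
After inserting 4: P = [[1, 3, 4], [2, 5], [6]].

The final insertion tableau P = [[1, 3, 4], [2, 5], [6]] has shape [3, 2, 1].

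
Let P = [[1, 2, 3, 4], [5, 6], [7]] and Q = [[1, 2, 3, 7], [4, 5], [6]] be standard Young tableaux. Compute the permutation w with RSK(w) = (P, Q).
1 5 7 2 6 3 4

Reverse the RSK construction: for i from n down to 1, find the cell of Q containing i, remove the entry at that cell from P, and reverse-bump it up through P; the value ejected from row 1 is w(i).

Step i=7: Q has 7 at row 1, column 4; remove that cell from P, ejecting 4. So w(7) = 4. P is now [[1, 2, 3], [5, 6], [7]].
Step i=6: Q has 6 at row 3, column 1; remove 7 from row 3 of P and reverse-bump: 7 enters row 2 and ejects 6; 6 enters row 1 and ejects 3. So w(6) = 3. P is now [[1, 2, 6], [5, 7]].
Step i=5: Q has 5 at row 2, column 2; remove 7 from row 2 of P and reverse-bump: 7 enters row 1 and ejects 6. So w(5) = 6. P is now [[1, 2, 7], [5]].
Step i=4: Q has 4 at row 2, column 1; remove 5 from row 2 of P and reverse-bump: 5 enters row 1 and ejects 2. So w(4) = 2. P is now [[1, 5, 7]].
Step i=3: Q has 3 at row 1, column 3; remove that cell from P, ejecting 7. So w(3) = 7. P is now [[1, 5]].
Step i=2: Q has 2 at row 1, column 2; remove that cell from P, ejecting 5. So w(2) = 5. P is now [[1]].
Step i=1: Q has 1 at row 1, column 1; remove that cell from P, ejecting 1. So w(1) = 1. P is now [].

So w = 1 5 7 2 6 3 4.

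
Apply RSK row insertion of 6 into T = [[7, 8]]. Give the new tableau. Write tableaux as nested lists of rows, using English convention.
In row 1, 6 replaces 7 (the leftmost entry greater than 6); 7 is bumped to row 2. 7 starts a new row 2. The new tableau is [[6, 8], [7]].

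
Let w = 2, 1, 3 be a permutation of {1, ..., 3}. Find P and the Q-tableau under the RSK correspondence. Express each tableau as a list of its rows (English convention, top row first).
P = [[1, 3], [2]], Q = [[1, 3], [2]]

Insert each entry of the permutation into P by Schensted row insertion, recording in Q the position of each new cell.

Insert 2: appended to row 1. P = [[2]].
Insert 1: 1 bumps 2 from row 1; 2 starts row 2. P = [[1], [2]].
Insert 3: appended to row 1. P = [[1, 3], [2]].

So P = [[1, 3], [2]], Q = [[1, 3], [2]].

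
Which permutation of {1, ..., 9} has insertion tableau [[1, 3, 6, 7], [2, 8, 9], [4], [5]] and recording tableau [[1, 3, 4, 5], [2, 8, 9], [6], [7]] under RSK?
Reverse the RSK construction: for i from n down to 1, find the cell of Q containing i, remove the entry at that cell from P, and reverse-bump it up through P; the value ejected from row 1 is w(i).

Step i=9: Q has 9 at row 2, column 3; remove 9 from row 2 of P and reverse-bump: 9 enters row 1 and ejects 7. So w(9) = 7. P is now [[1, 3, 6, 9], [2, 8], [4], [5]].
Step i=8: Q has 8 at row 2, column 2; remove 8 from row 2 of P and reverse-bump: 8 enters row 1 and ejects 6. So w(8) = 6. P is now [[1, 3, 8, 9], [2], [4], [5]].
Step i=7: Q has 7 at row 4, column 1; remove 5 from row 4 of P and reverse-bump: 5 enters row 3 and ejects 4; 4 enters row 2 and ejects 2; 2 enters row 1 and ejects 1. So w(7) = 1. P is now [[2, 3, 8, 9], [4], [5]].
Step i=6: Q has 6 at row 3, column 1; remove 5 from row 3 of P and reverse-bump: 5 enters row 2 and ejects 4; 4 enters row 1 and ejects 3. So w(6) = 3. P is now [[2, 4, 8, 9], [5]].
Step i=5: Q has 5 at row 1, column 4; remove that cell from P, ejecting 9. So w(5) = 9. P is now [[2, 4, 8], [5]].
Step i=4: Q has 4 at row 1, column 3; remove that cell from P, ejecting 8. So w(4) = 8. P is now [[2, 4], [5]].
Step i=3: Q has 3 at row 1, column 2; remove that cell from P, ejecting 4. So w(3) = 4. P is now [[2], [5]].
Step i=2: Q has 2 at row 2, column 1; remove 5 from row 2 of P and reverse-bump: 5 enters row 1 and ejects 2. So w(2) = 2. P is now [[5]].
Step i=1: Q has 1 at row 1, column 1; remove that cell from P, ejecting 5. So w(1) = 5. P is now [].

So w = 5 2 4 8 9 3 1 6 7.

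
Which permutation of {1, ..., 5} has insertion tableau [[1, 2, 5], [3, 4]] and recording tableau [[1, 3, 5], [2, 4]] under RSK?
3 1 4 2 5

Reverse the RSK construction: for i from n down to 1, find the cell of Q containing i, remove the entry at that cell from P, and reverse-bump it up through P; the value ejected from row 1 is w(i).

Step i=5: Q has 5 at row 1, column 3; remove that cell from P, ejecting 5. So w(5) = 5. P is now [[1, 2], [3, 4]].
Step i=4: Q has 4 at row 2, column 2; remove 4 from row 2 of P and reverse-bump: 4 enters row 1 and ejects 2. So w(4) = 2. P is now [[1, 4], [3]].
Step i=3: Q has 3 at row 1, column 2; remove that cell from P, ejecting 4. So w(3) = 4. P is now [[1], [3]].
Step i=2: Q has 2 at row 2, column 1; remove 3 from row 2 of P and reverse-bump: 3 enters row 1 and ejects 1. So w(2) = 1. P is now [[3]].
Step i=1: Q has 1 at row 1, column 1; remove that cell from P, ejecting 3. So w(1) = 3. P is now [].

So w = 3 1 4 2 5.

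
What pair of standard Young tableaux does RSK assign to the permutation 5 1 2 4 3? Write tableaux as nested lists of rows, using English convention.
P = [[1, 2, 3], [4], [5]], Q = [[1, 3, 4], [2], [5]]

Insert each entry of the permutation into P by Schensted row insertion, recording in Q the position of each new cell.

Insert 5: appended to row 1. P = [[5]].
Insert 1: 1 bumps 5 from row 1; 5 starts row 2. P = [[1], [5]].
Insert 2: appended to row 1. P = [[1, 2], [5]].
Insert 4: appended to row 1. P = [[1, 2, 4], [5]].
Insert 3: 3 bumps 4 from row 1; 4 bumps 5 from row 2; 5 starts row 3. P = [[1, 2, 3], [4], [5]].

So P = [[1, 2, 3], [4], [5]], Q = [[1, 3, 4], [2], [5]].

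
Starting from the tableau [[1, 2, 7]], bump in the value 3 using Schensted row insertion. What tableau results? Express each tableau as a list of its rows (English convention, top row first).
In row 1, 3 replaces 7 (the leftmost entry greater than 3); 7 is bumped to row 2. 7 starts a new row 2. The new tableau is [[1, 2, 3], [7]].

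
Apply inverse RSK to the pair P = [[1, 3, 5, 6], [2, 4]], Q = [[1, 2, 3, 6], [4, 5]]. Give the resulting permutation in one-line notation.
2 4 5 1 3 6

Reverse the RSK construction: for i from n down to 1, find the cell of Q containing i, remove the entry at that cell from P, and reverse-bump it up through P; the value ejected from row 1 is w(i).

Step i=6: Q has 6 at row 1, column 4; remove that cell from P, ejecting 6. So w(6) = 6. P is now [[1, 3, 5], [2, 4]].
Step i=5: Q has 5 at row 2, column 2; remove 4 from row 2 of P and reverse-bump: 4 enters row 1 and ejects 3. So w(5) = 3. P is now [[1, 4, 5], [2]].
Step i=4: Q has 4 at row 2, column 1; remove 2 from row 2 of P and reverse-bump: 2 enters row 1 and ejects 1. So w(4) = 1. P is now [[2, 4, 5]].
Step i=3: Q has 3 at row 1, column 3; remove that cell from P, ejecting 5. So w(3) = 5. P is now [[2, 4]].
Step i=2: Q has 2 at row 1, column 2; remove that cell from P, ejecting 4. So w(2) = 4. P is now [[2]].
Step i=1: Q has 1 at row 1, column 1; remove that cell from P, ejecting 2. So w(1) = 2. P is now [].

So w = 2 4 5 1 3 6.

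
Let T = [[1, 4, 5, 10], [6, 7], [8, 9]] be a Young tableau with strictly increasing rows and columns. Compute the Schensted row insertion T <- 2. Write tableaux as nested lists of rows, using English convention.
[[1, 2, 5, 10], [4, 7], [6, 9], [8]]

In row 1, 2 replaces 4 (the leftmost entry greater than 2); 4 is bumped to row 2. In row 2, 4 replaces 6 (the leftmost entry greater than 4); 6 is bumped to row 3. In row 3, 6 replaces 8 (the leftmost entry greater than 6); 8 is bumped to row 4. 8 starts a new row 4. The new tableau is [[1, 2, 5, 10], [4, 7], [6, 9], [8]].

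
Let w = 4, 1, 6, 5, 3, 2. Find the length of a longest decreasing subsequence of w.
4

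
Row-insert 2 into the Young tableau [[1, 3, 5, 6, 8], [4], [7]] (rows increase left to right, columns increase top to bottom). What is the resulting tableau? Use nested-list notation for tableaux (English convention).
In row 1, 2 replaces 3 (the leftmost entry greater than 2); 3 is bumped to row 2. In row 2, 3 replaces 4 (the leftmost entry greater than 3); 4 is bumped to row 3. In row 3, 4 replaces 7 (the leftmost entry greater than 4); 7 is bumped to row 4. 7 starts a new row 4. The new tableau is [[1, 2, 5, 6, 8], [3], [4], [7]].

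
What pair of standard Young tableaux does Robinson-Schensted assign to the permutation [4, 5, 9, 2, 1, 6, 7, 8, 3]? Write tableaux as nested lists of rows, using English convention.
Insert each entry of the permutation into P by Schensted row insertion, recording in Q the position of each new cell.

After inserting 4: P = [[4]].
After inserting 5: P = [[4, 5]].
After inserting 9: P = [[4, 5, 9]].
After inserting 2: P = [[2, 5, 9], [4]].
After inserting 1: P = [[1, 5, 9], [2], [4]].
After inserting 6: P = [[1, 5, 6], [2, 9], [4]].
After inserting 7: P = [[1, 5, 6, 7], [2, 9], [4]].
After inserting 8: P = [[1, 5, 6, 7, 8], [2, 9], [4]].
After inserting 3: P = [[1, 3, 6, 7, 8], [2, 5], [4, 9]].

So P = [[1, 3, 6, 7, 8], [2, 5], [4, 9]], Q = [[1, 2, 3, 7, 8], [4, 6], [5, 9]].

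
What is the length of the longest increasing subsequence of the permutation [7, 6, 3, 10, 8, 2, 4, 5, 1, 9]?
4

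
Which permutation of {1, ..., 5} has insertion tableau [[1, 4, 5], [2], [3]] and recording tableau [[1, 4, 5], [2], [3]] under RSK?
Reverse RSK: for i = n, n-1, ..., 1, locate i in Q, remove the corresponding corner cell from P, and reverse-bump its entry up through P; the value ejected from row 1 is w(i).

So w = 3 2 1 4 5.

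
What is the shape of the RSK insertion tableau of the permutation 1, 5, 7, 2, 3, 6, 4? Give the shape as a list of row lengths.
[4, 2, 1]

Row-insert each entry into an empty tableau.

After inserting 1: P = [[1]].
After inserting 5: P = [[1, 5]].
After inserting 7: P = [[1, 5, 7]].
After inserting 2: P = [[1, 2, 7], [5]].
After inserting 3: P = [[1, 2, 3], [5, 7]].
After inserting 6: P = [[1, 2, 3, 6], [5, 7]].
After inserting 4: P = [[1, 2, 3, 4], [5, 6], [7]].

The final insertion tableau P = [[1, 2, 3, 4], [5, 6], [7]] has shape [4, 2, 1].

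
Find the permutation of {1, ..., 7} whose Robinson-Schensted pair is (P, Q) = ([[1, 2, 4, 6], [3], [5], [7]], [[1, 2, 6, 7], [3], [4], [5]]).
1 7 5 3 2 4 6

Reverse the RSK construction: for i from n down to 1, find the cell of Q containing i, remove the entry at that cell from P, and reverse-bump it up through P; the value ejected from row 1 is w(i).

Step i=7: Q has 7 at row 1, column 4; remove that cell from P, ejecting 6. So w(7) = 6. P is now [[1, 2, 4], [3], [5], [7]].
Step i=6: Q has 6 at row 1, column 3; remove that cell from P, ejecting 4. So w(6) = 4. P is now [[1, 2], [3], [5], [7]].
Step i=5: Q has 5 at row 4, column 1; remove 7 from row 4 of P and reverse-bump: 7 enters row 3 and ejects 5; 5 enters row 2 and ejects 3; 3 enters row 1 and ejects 2. So w(5) = 2. P is now [[1, 3], [5], [7]].
Step i=4: Q has 4 at row 3, column 1; remove 7 from row 3 of P and reverse-bump: 7 enters row 2 and ejects 5; 5 enters row 1 and ejects 3. So w(4) = 3. P is now [[1, 5], [7]].
Step i=3: Q has 3 at row 2, column 1; remove 7 from row 2 of P and reverse-bump: 7 enters row 1 and ejects 5. So w(3) = 5. P is now [[1, 7]].
Step i=2: Q has 2 at row 1, column 2; remove that cell from P, ejecting 7. So w(2) = 7. P is now [[1]].
Step i=1: Q has 1 at row 1, column 1; remove that cell from P, ejecting 1. So w(1) = 1. P is now [].

So w = 1 7 5 3 2 4 6.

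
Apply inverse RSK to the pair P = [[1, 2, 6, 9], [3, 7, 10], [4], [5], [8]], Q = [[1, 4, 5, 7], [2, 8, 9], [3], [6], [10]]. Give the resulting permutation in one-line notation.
8 5 1 4 7 3 10 6 9 2

Reverse the RSK construction: for i from n down to 1, find the cell of Q containing i, remove the entry at that cell from P, and reverse-bump it up through P; the value ejected from row 1 is w(i).

Step i=10: Q has 10 at row 5, column 1; remove 8 from row 5 of P and reverse-bump: 8 enters row 4 and ejects 5; 5 enters row 3 and ejects 4; 4 enters row 2 and ejects 3; 3 enters row 1 and ejects 2. So w(10) = 2. P is now [[1, 3, 6, 9], [4, 7, 10], [5], [8]].
Step i=9: Q has 9 at row 2, column 3; remove 10 from row 2 of P and reverse-bump: 10 enters row 1 and ejects 9. So w(9) = 9. P is now [[1, 3, 6, 10], [4, 7], [5], [8]].
Step i=8: Q has 8 at row 2, column 2; remove 7 from row 2 of P and reverse-bump: 7 enters row 1 and ejects 6. So w(8) = 6. P is now [[1, 3, 7, 10], [4], [5], [8]].
Step i=7: Q has 7 at row 1, column 4; remove that cell from P, ejecting 10. So w(7) = 10. P is now [[1, 3, 7], [4], [5], [8]].
Step i=6: Q has 6 at row 4, column 1; remove 8 from row 4 of P and reverse-bump: 8 enters row 3 and ejects 5; 5 enters row 2 and ejects 4; 4 enters row 1 and ejects 3. So w(6) = 3. P is now [[1, 4, 7], [5], [8]].
Step i=5: Q has 5 at row 1, column 3; remove that cell from P, ejecting 7. So w(5) = 7. P is now [[1, 4], [5], [8]].
Step i=4: Q has 4 at row 1, column 2; remove that cell from P, ejecting 4. So w(4) = 4. P is now [[1], [5], [8]].
Step i=3: Q has 3 at row 3, column 1; remove 8 from row 3 of P and reverse-bump: 8 enters row 2 and ejects 5; 5 enters row 1 and ejects 1. So w(3) = 1. P is now [[5], [8]].
Step i=2: Q has 2 at row 2, column 1; remove 8 from row 2 of P and reverse-bump: 8 enters row 1 and ejects 5. So w(2) = 5. P is now [[8]].
Step i=1: Q has 1 at row 1, column 1; remove that cell from P, ejecting 8. So w(1) = 8. P is now [].

So w = 8 5 1 4 7 3 10 6 9 2.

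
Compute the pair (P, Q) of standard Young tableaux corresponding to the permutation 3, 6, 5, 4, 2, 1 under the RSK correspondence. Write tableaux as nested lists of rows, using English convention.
P = [[1, 4], [2], [3], [5], [6]], Q = [[1, 2], [3], [4], [5], [6]]

Insert each entry of the permutation into P by Schensted row insertion, recording in Q the position of each new cell.

Insert 3: appended to row 1. P = [[3]], Q = [[1]].
Insert 6: appended to row 1. P = [[3, 6]], Q = [[1, 2]].
Insert 5: 5 bumps 6 from row 1; 6 starts row 2. P = [[3, 5], [6]], Q = [[1, 2], [3]].
Insert 4: 4 bumps 5 from row 1; 5 bumps 6 from row 2; 6 starts row 3. P = [[3, 4], [5], [6]], Q = [[1, 2], [3], [4]].
Insert 2: 2 bumps 3 from row 1; 3 bumps 5 from row 2; 5 bumps 6 from row 3; 6 starts row 4. P = [[2, 4], [3], [5], [6]], Q = [[1, 2], [3], [4], [5]].
Insert 1: 1 bumps 2 from row 1; 2 bumps 3 from row 2; 3 bumps 5 from row 3; 5 bumps 6 from row 4; 6 starts row 5. P = [[1, 4], [2], [3], [5], [6]], Q = [[1, 2], [3], [4], [5], [6]].

So P = [[1, 4], [2], [3], [5], [6]], Q = [[1, 2], [3], [4], [5], [6]].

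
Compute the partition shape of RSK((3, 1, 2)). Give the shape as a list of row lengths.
Row-insert each entry into an empty tableau.

After inserting 3: P = [[3]].
After inserting 1: P = [[1], [3]].
After inserting 2: P = [[1, 2], [3]].

The final insertion tableau P = [[1, 2], [3]] has shape [2, 1].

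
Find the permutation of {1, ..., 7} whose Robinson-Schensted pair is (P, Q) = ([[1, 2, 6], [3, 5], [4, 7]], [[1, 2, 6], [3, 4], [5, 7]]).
4 7 3 5 1 6 2

Reverse RSK: for i = n, n-1, ..., 1, locate i in Q, remove the corresponding corner cell from P, and reverse-bump its entry up through P; the value ejected from row 1 is w(i).

So w = 4 7 3 5 1 6 2.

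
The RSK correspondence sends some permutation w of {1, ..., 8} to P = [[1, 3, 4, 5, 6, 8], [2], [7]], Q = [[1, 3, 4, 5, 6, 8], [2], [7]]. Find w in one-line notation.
Reverse the RSK construction: for i from n down to 1, find the cell of Q containing i, remove the entry at that cell from P, and reverse-bump it up through P; the value ejected from row 1 is w(i).

Step i=8: Q has 8 at row 1, column 6; remove that cell from P, ejecting 8. So w(8) = 8. P is now [[1, 3, 4, 5, 6], [2], [7]].
Step i=7: Q has 7 at row 3, column 1; remove 7 from row 3 of P and reverse-bump: 7 enters row 2 and ejects 2; 2 enters row 1 and ejects 1. So w(7) = 1. P is now [[2, 3, 4, 5, 6], [7]].
Step i=6: Q has 6 at row 1, column 5; remove that cell from P, ejecting 6. So w(6) = 6. P is now [[2, 3, 4, 5], [7]].
Step i=5: Q has 5 at row 1, column 4; remove that cell from P, ejecting 5. So w(5) = 5. P is now [[2, 3, 4], [7]].
Step i=4: Q has 4 at row 1, column 3; remove that cell from P, ejecting 4. So w(4) = 4. P is now [[2, 3], [7]].
Step i=3: Q has 3 at row 1, column 2; remove that cell from P, ejecting 3. So w(3) = 3. P is now [[2], [7]].
Step i=2: Q has 2 at row 2, column 1; remove 7 from row 2 of P and reverse-bump: 7 enters row 1 and ejects 2. So w(2) = 2. P is now [[7]].
Step i=1: Q has 1 at row 1, column 1; remove that cell from P, ejecting 7. So w(1) = 7. P is now [].

So w = 7 2 3 4 5 6 1 8.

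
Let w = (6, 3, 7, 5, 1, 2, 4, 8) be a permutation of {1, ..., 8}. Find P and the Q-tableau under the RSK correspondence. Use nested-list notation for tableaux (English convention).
P = [[1, 2, 4, 8], [3, 5], [6, 7]], Q = [[1, 3, 7, 8], [2, 4], [5, 6]]

Insert each entry of the permutation into P by Schensted row insertion, recording in Q the position of each new cell.

Insert 6: appended to row 1. P = [[6]].
Insert 3: 3 bumps 6 from row 1; 6 starts row 2. P = [[3], [6]].
Insert 7: appended to row 1. P = [[3, 7], [6]].
Insert 5: 5 bumps 7 from row 1; 7 appends to row 2. P = [[3, 5], [6, 7]].
Insert 1: 1 bumps 3 from row 1; 3 bumps 6 from row 2; 6 starts row 3. P = [[1, 5], [3, 7], [6]].
Insert 2: 2 bumps 5 from row 1; 5 bumps 7 from row 2; 7 appends to row 3. P = [[1, 2], [3, 5], [6, 7]].
Insert 4: appended to row 1. P = [[1, 2, 4], [3, 5], [6, 7]].
Insert 8: appended to row 1. P = [[1, 2, 4, 8], [3, 5], [6, 7]].

So P = [[1, 2, 4, 8], [3, 5], [6, 7]], Q = [[1, 3, 7, 8], [2, 4], [5, 6]].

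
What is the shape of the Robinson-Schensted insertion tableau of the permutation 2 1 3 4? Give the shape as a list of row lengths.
[3, 1]

Row-insert each entry into an empty tableau.

After inserting 2: P = [[2]].
After inserting 1: P = [[1], [2]].
After inserting 3: P = [[1, 3], [2]].
After inserting 4: P = [[1, 3, 4], [2]].

The final insertion tableau P = [[1, 3, 4], [2]] has shape [3, 1].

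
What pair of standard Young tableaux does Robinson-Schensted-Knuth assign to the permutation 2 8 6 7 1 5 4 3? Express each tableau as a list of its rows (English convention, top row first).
Insert each entry of the permutation into P by Schensted row insertion, recording in Q the position of each new cell.

Insert 2: appended to row 1. P = [[2]].
Insert 8: appended to row 1. P = [[2, 8]].
Insert 6: 6 bumps 8 from row 1; 8 starts row 2. P = [[2, 6], [8]].
Insert 7: appended to row 1. P = [[2, 6, 7], [8]].
Insert 1: 1 bumps 2 from row 1; 2 bumps 8 from row 2; 8 starts row 3. P = [[1, 6, 7], [2], [8]].
Insert 5: 5 bumps 6 from row 1; 6 appends to row 2. P = [[1, 5, 7], [2, 6], [8]].
Insert 4: 4 bumps 5 from row 1; 5 bumps 6 from row 2; 6 bumps 8 from row 3; 8 starts row 4. P = [[1, 4, 7], [2, 5], [6], [8]].
Insert 3: 3 bumps 4 from row 1; 4 bumps 5 from row 2; 5 bumps 6 from row 3; 6 bumps 8 from row 4; 8 starts row 5. P = [[1, 3, 7], [2, 4], [5], [6], [8]].

So P = [[1, 3, 7], [2, 4], [5], [6], [8]], Q = [[1, 2, 4], [3, 6], [5], [7], [8]].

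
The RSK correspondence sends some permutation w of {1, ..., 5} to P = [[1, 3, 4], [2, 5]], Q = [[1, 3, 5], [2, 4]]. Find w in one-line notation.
2 1 5 3 4

Reverse the RSK construction: for i from n down to 1, find the cell of Q containing i, remove the entry at that cell from P, and reverse-bump it up through P; the value ejected from row 1 is w(i).

Step i=5: Q has 5 at row 1, column 3; remove that cell from P, ejecting 4. So w(5) = 4. P is now [[1, 3], [2, 5]].
Step i=4: Q has 4 at row 2, column 2; remove 5 from row 2 of P and reverse-bump: 5 enters row 1 and ejects 3. So w(4) = 3. P is now [[1, 5], [2]].
Step i=3: Q has 3 at row 1, column 2; remove that cell from P, ejecting 5. So w(3) = 5. P is now [[1], [2]].
Step i=2: Q has 2 at row 2, column 1; remove 2 from row 2 of P and reverse-bump: 2 enters row 1 and ejects 1. So w(2) = 1. P is now [[2]].
Step i=1: Q has 1 at row 1, column 1; remove that cell from P, ejecting 2. So w(1) = 2. P is now [].

So w = 2 1 5 3 4.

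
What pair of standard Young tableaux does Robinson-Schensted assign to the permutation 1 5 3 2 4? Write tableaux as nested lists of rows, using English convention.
P = [[1, 2, 4], [3], [5]], Q = [[1, 2, 5], [3], [4]]

Insert each entry of the permutation into P by Schensted row insertion, recording in Q the position of each new cell.

Insert 1: appended to row 1. P = [[1]].
Insert 5: appended to row 1. P = [[1, 5]].
Insert 3: 3 bumps 5 from row 1; 5 starts row 2. P = [[1, 3], [5]].
Insert 2: 2 bumps 3 from row 1; 3 bumps 5 from row 2; 5 starts row 3. P = [[1, 2], [3], [5]].
Insert 4: appended to row 1. P = [[1, 2, 4], [3], [5]].

So P = [[1, 2, 4], [3], [5]], Q = [[1, 2, 5], [3], [4]].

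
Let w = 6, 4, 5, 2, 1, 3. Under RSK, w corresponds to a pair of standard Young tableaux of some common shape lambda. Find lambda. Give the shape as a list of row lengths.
RSK row insertion gives P = [[1, 3], [2, 5], [4], [6]], which has shape [2, 2, 1, 1].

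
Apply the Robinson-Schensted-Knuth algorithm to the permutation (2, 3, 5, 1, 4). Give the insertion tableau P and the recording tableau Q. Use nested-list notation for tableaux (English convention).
Insert each entry of the permutation into P by Schensted row insertion, recording in Q the position of each new cell.

Insert 2: appended to row 1. P = [[2]].
Insert 3: appended to row 1. P = [[2, 3]].
Insert 5: appended to row 1. P = [[2, 3, 5]].
Insert 1: 1 bumps 2 from row 1; 2 starts row 2. P = [[1, 3, 5], [2]].
Insert 4: 4 bumps 5 from row 1; 5 appends to row 2. P = [[1, 3, 4], [2, 5]].

So P = [[1, 3, 4], [2, 5]], Q = [[1, 2, 3], [4, 5]].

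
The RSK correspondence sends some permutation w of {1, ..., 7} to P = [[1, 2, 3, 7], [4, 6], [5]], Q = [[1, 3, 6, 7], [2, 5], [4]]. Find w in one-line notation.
5 4 6 1 2 3 7

Reverse the RSK construction: for i from n down to 1, find the cell of Q containing i, remove the entry at that cell from P, and reverse-bump it up through P; the value ejected from row 1 is w(i).

Step i=7: Q has 7 at row 1, column 4; remove that cell from P, ejecting 7. So w(7) = 7. P is now [[1, 2, 3], [4, 6], [5]].
Step i=6: Q has 6 at row 1, column 3; remove that cell from P, ejecting 3. So w(6) = 3. P is now [[1, 2], [4, 6], [5]].
Step i=5: Q has 5 at row 2, column 2; remove 6 from row 2 of P and reverse-bump: 6 enters row 1 and ejects 2. So w(5) = 2. P is now [[1, 6], [4], [5]].
Step i=4: Q has 4 at row 3, column 1; remove 5 from row 3 of P and reverse-bump: 5 enters row 2 and ejects 4; 4 enters row 1 and ejects 1. So w(4) = 1. P is now [[4, 6], [5]].
Step i=3: Q has 3 at row 1, column 2; remove that cell from P, ejecting 6. So w(3) = 6. P is now [[4], [5]].
Step i=2: Q has 2 at row 2, column 1; remove 5 from row 2 of P and reverse-bump: 5 enters row 1 and ejects 4. So w(2) = 4. P is now [[5]].
Step i=1: Q has 1 at row 1, column 1; remove that cell from P, ejecting 5. So w(1) = 5. P is now [].

So w = 5 4 6 1 2 3 7.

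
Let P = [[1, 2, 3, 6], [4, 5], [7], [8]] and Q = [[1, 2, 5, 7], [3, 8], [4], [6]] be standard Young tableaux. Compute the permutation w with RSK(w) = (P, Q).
Reverse the RSK construction: for i from n down to 1, find the cell of Q containing i, remove the entry at that cell from P, and reverse-bump it up through P; the value ejected from row 1 is w(i).

Step i=8: Q has 8 at row 2, column 2; remove 5 from row 2 of P and reverse-bump: 5 enters row 1 and ejects 3. So w(8) = 3. P is now [[1, 2, 5, 6], [4], [7], [8]].
Step i=7: Q has 7 at row 1, column 4; remove that cell from P, ejecting 6. So w(7) = 6. P is now [[1, 2, 5], [4], [7], [8]].
Step i=6: Q has 6 at row 4, column 1; remove 8 from row 4 of P and reverse-bump: 8 enters row 3 and ejects 7; 7 enters row 2 and ejects 4; 4 enters row 1 and ejects 2. So w(6) = 2. P is now [[1, 4, 5], [7], [8]].
Step i=5: Q has 5 at row 1, column 3; remove that cell from P, ejecting 5. So w(5) = 5. P is now [[1, 4], [7], [8]].
Step i=4: Q has 4 at row 3, column 1; remove 8 from row 3 of P and reverse-bump: 8 enters row 2 and ejects 7; 7 enters row 1 and ejects 4. So w(4) = 4. P is now [[1, 7], [8]].
Step i=3: Q has 3 at row 2, column 1; remove 8 from row 2 of P and reverse-bump: 8 enters row 1 and ejects 7. So w(3) = 7. P is now [[1, 8]].
Step i=2: Q has 2 at row 1, column 2; remove that cell from P, ejecting 8. So w(2) = 8. P is now [[1]].
Step i=1: Q has 1 at row 1, column 1; remove that cell from P, ejecting 1. So w(1) = 1. P is now [].

So w = 1 8 7 4 5 2 6 3.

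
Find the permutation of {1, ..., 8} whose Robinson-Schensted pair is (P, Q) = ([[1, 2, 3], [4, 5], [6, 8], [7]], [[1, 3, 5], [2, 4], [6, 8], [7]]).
7 1 8 4 6 5 2 3

Reverse RSK: for i = n, n-1, ..., 1, locate i in Q, remove the corresponding corner cell from P, and reverse-bump its entry up through P; the value ejected from row 1 is w(i).

So w = 7 1 8 4 6 5 2 3.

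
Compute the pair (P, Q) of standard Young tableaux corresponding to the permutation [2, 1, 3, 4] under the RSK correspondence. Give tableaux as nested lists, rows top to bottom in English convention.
Insert each entry of the permutation into P by Schensted row insertion, recording in Q the position of each new cell.

Insert 2: appended to row 1. P = [[2]], Q = [[1]].
Insert 1: 1 bumps 2 from row 1; 2 starts row 2. P = [[1], [2]], Q = [[1], [2]].
Insert 3: appended to row 1. P = [[1, 3], [2]], Q = [[1, 3], [2]].
Insert 4: appended to row 1. P = [[1, 3, 4], [2]], Q = [[1, 3, 4], [2]].

So P = [[1, 3, 4], [2]], Q = [[1, 3, 4], [2]].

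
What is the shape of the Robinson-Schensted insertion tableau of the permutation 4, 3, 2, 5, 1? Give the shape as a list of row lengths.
[2, 1, 1, 1]

Row-insert each entry into an empty tableau.

After inserting 4: P = [[4]].
After inserting 3: P = [[3], [4]].
After inserting 2: P = [[2], [3], [4]].
After inserting 5: P = [[2, 5], [3], [4]].
After inserting 1: P = [[1, 5], [2], [3], [4]].

The final insertion tableau P = [[1, 5], [2], [3], [4]] has shape [2, 1, 1, 1].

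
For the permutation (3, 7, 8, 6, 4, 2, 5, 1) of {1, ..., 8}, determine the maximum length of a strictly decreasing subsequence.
5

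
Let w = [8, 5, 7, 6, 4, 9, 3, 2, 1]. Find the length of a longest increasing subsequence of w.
3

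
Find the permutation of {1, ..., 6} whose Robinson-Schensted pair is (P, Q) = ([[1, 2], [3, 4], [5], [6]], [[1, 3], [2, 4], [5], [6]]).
3 1 6 5 4 2

Reverse the RSK construction: for i from n down to 1, find the cell of Q containing i, remove the entry at that cell from P, and reverse-bump it up through P; the value ejected from row 1 is w(i).

Step i=6: Q has 6 at row 4, column 1; remove 6 from row 4 of P and reverse-bump: 6 enters row 3 and ejects 5; 5 enters row 2 and ejects 4; 4 enters row 1 and ejects 2. So w(6) = 2. P is now [[1, 4], [3, 5], [6]].
Step i=5: Q has 5 at row 3, column 1; remove 6 from row 3 of P and reverse-bump: 6 enters row 2 and ejects 5; 5 enters row 1 and ejects 4. So w(5) = 4. P is now [[1, 5], [3, 6]].
Step i=4: Q has 4 at row 2, column 2; remove 6 from row 2 of P and reverse-bump: 6 enters row 1 and ejects 5. So w(4) = 5. P is now [[1, 6], [3]].
Step i=3: Q has 3 at row 1, column 2; remove that cell from P, ejecting 6. So w(3) = 6. P is now [[1], [3]].
Step i=2: Q has 2 at row 2, column 1; remove 3 from row 2 of P and reverse-bump: 3 enters row 1 and ejects 1. So w(2) = 1. P is now [[3]].
Step i=1: Q has 1 at row 1, column 1; remove that cell from P, ejecting 3. So w(1) = 3. P is now [].

So w = 3 1 6 5 4 2.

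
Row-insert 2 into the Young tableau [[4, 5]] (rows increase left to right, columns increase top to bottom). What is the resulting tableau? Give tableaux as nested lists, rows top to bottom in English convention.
[[2, 5], [4]]

In row 1, 2 replaces 4 (the leftmost entry greater than 2); 4 is bumped to row 2. 4 starts a new row 2. The new tableau is [[2, 5], [4]].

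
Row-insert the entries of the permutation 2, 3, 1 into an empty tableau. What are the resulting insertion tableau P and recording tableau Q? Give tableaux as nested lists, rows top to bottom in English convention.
P = [[1, 3], [2]], Q = [[1, 2], [3]]

Insert each entry of the permutation into P by Schensted row insertion, recording in Q the position of each new cell.

Insert 2: appended to row 1. P = [[2]].
Insert 3: appended to row 1. P = [[2, 3]].
Insert 1: 1 bumps 2 from row 1; 2 starts row 2. P = [[1, 3], [2]].

So P = [[1, 3], [2]], Q = [[1, 2], [3]].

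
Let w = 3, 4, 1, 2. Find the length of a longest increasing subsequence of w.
2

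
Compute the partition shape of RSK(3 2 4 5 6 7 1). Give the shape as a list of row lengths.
Row-insert each entry into an empty tableau.

After inserting 3: P = [[3]].
After inserting 2: P = [[2], [3]].
After inserting 4: P = [[2, 4], [3]].
After inserting 5: P = [[2, 4, 5], [3]].
After inserting 6: P = [[2, 4, 5, 6], [3]].
After inserting 7: P = [[2, 4, 5, 6, 7], [3]].
After inserting 1: P = [[1, 4, 5, 6, 7], [2], [3]].

The final insertion tableau P = [[1, 4, 5, 6, 7], [2], [3]] has shape [5, 1, 1].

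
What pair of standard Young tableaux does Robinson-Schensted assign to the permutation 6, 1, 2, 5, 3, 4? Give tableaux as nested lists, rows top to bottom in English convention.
Insert each entry of the permutation into P by Schensted row insertion, recording in Q the position of each new cell.

Insert 6: appended to row 1. P = [[6]], Q = [[1]].
Insert 1: 1 bumps 6 from row 1; 6 starts row 2. P = [[1], [6]], Q = [[1], [2]].
Insert 2: appended to row 1. P = [[1, 2], [6]], Q = [[1, 3], [2]].
Insert 5: appended to row 1. P = [[1, 2, 5], [6]], Q = [[1, 3, 4], [2]].
Insert 3: 3 bumps 5 from row 1; 5 bumps 6 from row 2; 6 starts row 3. P = [[1, 2, 3], [5], [6]], Q = [[1, 3, 4], [2], [5]].
Insert 4: appended to row 1. P = [[1, 2, 3, 4], [5], [6]], Q = [[1, 3, 4, 6], [2], [5]].

So P = [[1, 2, 3, 4], [5], [6]], Q = [[1, 3, 4, 6], [2], [5]].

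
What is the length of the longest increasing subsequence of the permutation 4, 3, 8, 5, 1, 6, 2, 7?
4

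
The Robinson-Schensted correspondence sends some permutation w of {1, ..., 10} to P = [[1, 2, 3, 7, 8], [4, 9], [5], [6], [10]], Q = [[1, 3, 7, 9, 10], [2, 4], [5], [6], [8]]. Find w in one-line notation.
Reverse the RSK construction: for i from n down to 1, find the cell of Q containing i, remove the entry at that cell from P, and reverse-bump it up through P; the value ejected from row 1 is w(i).

Step i=10: Q has 10 at row 1, column 5; remove that cell from P, ejecting 8. So w(10) = 8. P is now [[1, 2, 3, 7], [4, 9], [5], [6], [10]].
Step i=9: Q has 9 at row 1, column 4; remove that cell from P, ejecting 7. So w(9) = 7. P is now [[1, 2, 3], [4, 9], [5], [6], [10]].
Step i=8: Q has 8 at row 5, column 1; remove 10 from row 5 of P and reverse-bump: 10 enters row 4 and ejects 6; 6 enters row 3 and ejects 5; 5 enters row 2 and ejects 4; 4 enters row 1 and ejects 3. So w(8) = 3. P is now [[1, 2, 4], [5, 9], [6], [10]].
Step i=7: Q has 7 at row 1, column 3; remove that cell from P, ejecting 4. So w(7) = 4. P is now [[1, 2], [5, 9], [6], [10]].
Step i=6: Q has 6 at row 4, column 1; remove 10 from row 4 of P and reverse-bump: 10 enters row 3 and ejects 6; 6 enters row 2 and ejects 5; 5 enters row 1 and ejects 2. So w(6) = 2. P is now [[1, 5], [6, 9], [10]].
Step i=5: Q has 5 at row 3, column 1; remove 10 from row 3 of P and reverse-bump: 10 enters row 2 and ejects 9; 9 enters row 1 and ejects 5. So w(5) = 5. P is now [[1, 9], [6, 10]].
Step i=4: Q has 4 at row 2, column 2; remove 10 from row 2 of P and reverse-bump: 10 enters row 1 and ejects 9. So w(4) = 9. P is now [[1, 10], [6]].
Step i=3: Q has 3 at row 1, column 2; remove that cell from P, ejecting 10. So w(3) = 10. P is now [[1], [6]].
Step i=2: Q has 2 at row 2, column 1; remove 6 from row 2 of P and reverse-bump: 6 enters row 1 and ejects 1. So w(2) = 1. P is now [[6]].
Step i=1: Q has 1 at row 1, column 1; remove that cell from P, ejecting 6. So w(1) = 6. P is now [].

So w = 6 1 10 9 5 2 4 3 7 8.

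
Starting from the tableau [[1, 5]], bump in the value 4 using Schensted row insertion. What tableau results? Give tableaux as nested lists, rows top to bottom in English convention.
[[1, 4], [5]]

In row 1, 4 replaces 5 (the leftmost entry greater than 4); 5 is bumped to row 2. 5 starts a new row 2. The new tableau is [[1, 4], [5]].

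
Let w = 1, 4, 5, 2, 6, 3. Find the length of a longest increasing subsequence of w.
4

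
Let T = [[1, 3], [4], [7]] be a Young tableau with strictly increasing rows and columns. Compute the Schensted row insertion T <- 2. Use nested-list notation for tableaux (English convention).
In row 1, 2 replaces 3 (the leftmost entry greater than 2); 3 is bumped to row 2. In row 2, 3 replaces 4 (the leftmost entry greater than 3); 4 is bumped to row 3. In row 3, 4 replaces 7 (the leftmost entry greater than 4); 7 is bumped to row 4. 7 starts a new row 4. The new tableau is [[1, 2], [3], [4], [7]].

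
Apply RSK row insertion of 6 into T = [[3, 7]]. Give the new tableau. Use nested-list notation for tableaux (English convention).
[[3, 6], [7]]

In row 1, 6 replaces 7 (the leftmost entry greater than 6); 7 is bumped to row 2. 7 starts a new row 2. The new tableau is [[3, 6], [7]].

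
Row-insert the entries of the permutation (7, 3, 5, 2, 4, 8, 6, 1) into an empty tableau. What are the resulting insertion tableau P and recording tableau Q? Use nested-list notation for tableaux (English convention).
Insert each entry of the permutation into P by Schensted row insertion, recording in Q the position of each new cell.

Insert 7: appended to row 1. P = [[7]].
Insert 3: 3 bumps 7 from row 1; 7 starts row 2. P = [[3], [7]].
Insert 5: appended to row 1. P = [[3, 5], [7]].
Insert 2: 2 bumps 3 from row 1; 3 bumps 7 from row 2; 7 starts row 3. P = [[2, 5], [3], [7]].
Insert 4: 4 bumps 5 from row 1; 5 appends to row 2. P = [[2, 4], [3, 5], [7]].
Insert 8: appended to row 1. P = [[2, 4, 8], [3, 5], [7]].
Insert 6: 6 bumps 8 from row 1; 8 appends to row 2. P = [[2, 4, 6], [3, 5, 8], [7]].
Insert 1: 1 bumps 2 from row 1; 2 bumps 3 from row 2; 3 bumps 7 from row 3; 7 starts row 4. P = [[1, 4, 6], [2, 5, 8], [3], [7]].

So P = [[1, 4, 6], [2, 5, 8], [3], [7]], Q = [[1, 3, 6], [2, 5, 7], [4], [8]].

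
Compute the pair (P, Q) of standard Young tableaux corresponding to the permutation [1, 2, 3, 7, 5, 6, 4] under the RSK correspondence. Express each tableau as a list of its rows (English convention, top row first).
P = [[1, 2, 3, 4, 6], [5], [7]], Q = [[1, 2, 3, 4, 6], [5], [7]]

Insert each entry of the permutation into P by Schensted row insertion, recording in Q the position of each new cell.

Insert 1: appended to row 1. P = [[1]], Q = [[1]].
Insert 2: appended to row 1. P = [[1, 2]], Q = [[1, 2]].
Insert 3: appended to row 1. P = [[1, 2, 3]], Q = [[1, 2, 3]].
Insert 7: appended to row 1. P = [[1, 2, 3, 7]], Q = [[1, 2, 3, 4]].
Insert 5: 5 bumps 7 from row 1; 7 starts row 2. P = [[1, 2, 3, 5], [7]], Q = [[1, 2, 3, 4], [5]].
Insert 6: appended to row 1. P = [[1, 2, 3, 5, 6], [7]], Q = [[1, 2, 3, 4, 6], [5]].
Insert 4: 4 bumps 5 from row 1; 5 bumps 7 from row 2; 7 starts row 3. P = [[1, 2, 3, 4, 6], [5], [7]], Q = [[1, 2, 3, 4, 6], [5], [7]].

So P = [[1, 2, 3, 4, 6], [5], [7]], Q = [[1, 2, 3, 4, 6], [5], [7]].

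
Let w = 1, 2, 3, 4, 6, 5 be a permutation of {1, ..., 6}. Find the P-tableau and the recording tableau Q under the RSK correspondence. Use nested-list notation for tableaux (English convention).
P = [[1, 2, 3, 4, 5], [6]], Q = [[1, 2, 3, 4, 5], [6]]

Insert each entry of the permutation into P by Schensted row insertion, recording in Q the position of each new cell.

Insert 1: appended to row 1. P = [[1]], Q = [[1]].
Insert 2: appended to row 1. P = [[1, 2]], Q = [[1, 2]].
Insert 3: appended to row 1. P = [[1, 2, 3]], Q = [[1, 2, 3]].
Insert 4: appended to row 1. P = [[1, 2, 3, 4]], Q = [[1, 2, 3, 4]].
Insert 6: appended to row 1. P = [[1, 2, 3, 4, 6]], Q = [[1, 2, 3, 4, 5]].
Insert 5: 5 bumps 6 from row 1; 6 starts row 2. P = [[1, 2, 3, 4, 5], [6]], Q = [[1, 2, 3, 4, 5], [6]].

So P = [[1, 2, 3, 4, 5], [6]], Q = [[1, 2, 3, 4, 5], [6]].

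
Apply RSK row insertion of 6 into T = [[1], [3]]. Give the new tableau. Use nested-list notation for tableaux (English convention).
[[1, 6], [3]]

6 is larger than every entry of row 1, so it is appended to row 1. The new tableau is [[1, 6], [3]].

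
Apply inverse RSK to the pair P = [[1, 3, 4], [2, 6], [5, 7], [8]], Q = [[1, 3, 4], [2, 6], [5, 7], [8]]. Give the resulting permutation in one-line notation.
5 2 3 8 1 7 6 4

Reverse the RSK construction: for i from n down to 1, find the cell of Q containing i, remove the entry at that cell from P, and reverse-bump it up through P; the value ejected from row 1 is w(i).

Step i=8: Q has 8 at row 4, column 1; remove 8 from row 4 of P and reverse-bump: 8 enters row 3 and ejects 7; 7 enters row 2 and ejects 6; 6 enters row 1 and ejects 4. So w(8) = 4. P is now [[1, 3, 6], [2, 7], [5, 8]].
Step i=7: Q has 7 at row 3, column 2; remove 8 from row 3 of P and reverse-bump: 8 enters row 2 and ejects 7; 7 enters row 1 and ejects 6. So w(7) = 6. P is now [[1, 3, 7], [2, 8], [5]].
Step i=6: Q has 6 at row 2, column 2; remove 8 from row 2 of P and reverse-bump: 8 enters row 1 and ejects 7. So w(6) = 7. P is now [[1, 3, 8], [2], [5]].
Step i=5: Q has 5 at row 3, column 1; remove 5 from row 3 of P and reverse-bump: 5 enters row 2 and ejects 2; 2 enters row 1 and ejects 1. So w(5) = 1. P is now [[2, 3, 8], [5]].
Step i=4: Q has 4 at row 1, column 3; remove that cell from P, ejecting 8. So w(4) = 8. P is now [[2, 3], [5]].
Step i=3: Q has 3 at row 1, column 2; remove that cell from P, ejecting 3. So w(3) = 3. P is now [[2], [5]].
Step i=2: Q has 2 at row 2, column 1; remove 5 from row 2 of P and reverse-bump: 5 enters row 1 and ejects 2. So w(2) = 2. P is now [[5]].
Step i=1: Q has 1 at row 1, column 1; remove that cell from P, ejecting 5. So w(1) = 5. P is now [].

So w = 5 2 3 8 1 7 6 4.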